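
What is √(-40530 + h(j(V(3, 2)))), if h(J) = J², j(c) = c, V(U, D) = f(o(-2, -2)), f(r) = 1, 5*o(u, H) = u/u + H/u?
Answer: I*√40529 ≈ 201.32*I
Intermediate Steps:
o(u, H) = ⅕ + H/(5*u) (o(u, H) = (u/u + H/u)/5 = (1 + H/u)/5 = ⅕ + H/(5*u))
V(U, D) = 1
√(-40530 + h(j(V(3, 2)))) = √(-40530 + 1²) = √(-40530 + 1) = √(-40529) = I*√40529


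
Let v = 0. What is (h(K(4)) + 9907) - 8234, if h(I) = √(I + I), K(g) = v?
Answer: 1673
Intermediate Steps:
K(g) = 0
h(I) = √2*√I (h(I) = √(2*I) = √2*√I)
(h(K(4)) + 9907) - 8234 = (√2*√0 + 9907) - 8234 = (√2*0 + 9907) - 8234 = (0 + 9907) - 8234 = 9907 - 8234 = 1673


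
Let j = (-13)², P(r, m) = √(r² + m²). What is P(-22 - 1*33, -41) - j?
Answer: -169 + √4706 ≈ -100.40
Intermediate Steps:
P(r, m) = √(m² + r²)
j = 169
P(-22 - 1*33, -41) - j = √((-41)² + (-22 - 1*33)²) - 1*169 = √(1681 + (-22 - 33)²) - 169 = √(1681 + (-55)²) - 169 = √(1681 + 3025) - 169 = √4706 - 169 = -169 + √4706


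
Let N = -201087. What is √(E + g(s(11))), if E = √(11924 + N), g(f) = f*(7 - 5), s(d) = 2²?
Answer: √(8 + I*√189163) ≈ 14.883 + 14.612*I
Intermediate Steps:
s(d) = 4
g(f) = 2*f (g(f) = f*2 = 2*f)
E = I*√189163 (E = √(11924 - 201087) = √(-189163) = I*√189163 ≈ 434.93*I)
√(E + g(s(11))) = √(I*√189163 + 2*4) = √(I*√189163 + 8) = √(8 + I*√189163)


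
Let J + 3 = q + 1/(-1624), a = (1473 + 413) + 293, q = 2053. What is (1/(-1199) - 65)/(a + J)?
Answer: -126568064/8234606105 ≈ -0.015370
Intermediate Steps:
a = 2179 (a = 1886 + 293 = 2179)
J = 3329199/1624 (J = -3 + (2053 + 1/(-1624)) = -3 + (2053 - 1/1624) = -3 + 3334071/1624 = 3329199/1624 ≈ 2050.0)
(1/(-1199) - 65)/(a + J) = (1/(-1199) - 65)/(2179 + 3329199/1624) = (-1/1199 - 65)/(6867895/1624) = -77936/1199*1624/6867895 = -126568064/8234606105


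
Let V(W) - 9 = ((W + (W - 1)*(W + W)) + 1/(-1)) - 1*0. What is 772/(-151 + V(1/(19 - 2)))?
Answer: -111554/20671 ≈ -5.3966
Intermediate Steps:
V(W) = 8 + W + 2*W*(-1 + W) (V(W) = 9 + (((W + (W - 1)*(W + W)) + 1/(-1)) - 1*0) = 9 + (((W + (-1 + W)*(2*W)) - 1) + 0) = 9 + (((W + 2*W*(-1 + W)) - 1) + 0) = 9 + ((-1 + W + 2*W*(-1 + W)) + 0) = 9 + (-1 + W + 2*W*(-1 + W)) = 8 + W + 2*W*(-1 + W))
772/(-151 + V(1/(19 - 2))) = 772/(-151 + (8 - 1/(19 - 2) + 2*(1/(19 - 2))²)) = 772/(-151 + (8 - 1/17 + 2*(1/17)²)) = 772/(-151 + (8 - 1*1/17 + 2*(1/17)²)) = 772/(-151 + (8 - 1/17 + 2*(1/289))) = 772/(-151 + (8 - 1/17 + 2/289)) = 772/(-151 + 2297/289) = 772/(-41342/289) = -289/41342*772 = -111554/20671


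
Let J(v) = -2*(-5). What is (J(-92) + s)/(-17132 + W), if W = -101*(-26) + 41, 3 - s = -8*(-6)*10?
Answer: 467/14465 ≈ 0.032285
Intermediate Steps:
s = -477 (s = 3 - (-8*(-6))*10 = 3 - 48*10 = 3 - 1*480 = 3 - 480 = -477)
J(v) = 10
W = 2667 (W = 2626 + 41 = 2667)
(J(-92) + s)/(-17132 + W) = (10 - 477)/(-17132 + 2667) = -467/(-14465) = -467*(-1/14465) = 467/14465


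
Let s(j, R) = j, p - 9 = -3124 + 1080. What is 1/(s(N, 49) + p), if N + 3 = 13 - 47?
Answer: -1/2072 ≈ -0.00048263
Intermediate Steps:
p = -2035 (p = 9 + (-3124 + 1080) = 9 - 2044 = -2035)
N = -37 (N = -3 + (13 - 47) = -3 - 34 = -37)
1/(s(N, 49) + p) = 1/(-37 - 2035) = 1/(-2072) = -1/2072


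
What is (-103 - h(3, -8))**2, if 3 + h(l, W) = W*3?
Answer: 5776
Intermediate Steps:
h(l, W) = -3 + 3*W (h(l, W) = -3 + W*3 = -3 + 3*W)
(-103 - h(3, -8))**2 = (-103 - (-3 + 3*(-8)))**2 = (-103 - (-3 - 24))**2 = (-103 - 1*(-27))**2 = (-103 + 27)**2 = (-76)**2 = 5776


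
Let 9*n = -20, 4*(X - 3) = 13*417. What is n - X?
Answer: -48977/36 ≈ -1360.5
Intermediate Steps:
X = 5433/4 (X = 3 + (13*417)/4 = 3 + (1/4)*5421 = 3 + 5421/4 = 5433/4 ≈ 1358.3)
n = -20/9 (n = (1/9)*(-20) = -20/9 ≈ -2.2222)
n - X = -20/9 - 1*5433/4 = -20/9 - 5433/4 = -48977/36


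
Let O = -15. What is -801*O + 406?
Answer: 12421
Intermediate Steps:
-801*O + 406 = -801*(-15) + 406 = 12015 + 406 = 12421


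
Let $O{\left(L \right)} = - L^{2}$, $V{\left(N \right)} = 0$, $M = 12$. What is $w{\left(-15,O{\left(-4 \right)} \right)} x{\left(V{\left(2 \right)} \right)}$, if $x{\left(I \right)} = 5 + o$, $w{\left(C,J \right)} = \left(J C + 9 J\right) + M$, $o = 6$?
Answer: $1188$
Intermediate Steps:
$w{\left(C,J \right)} = 12 + 9 J + C J$ ($w{\left(C,J \right)} = \left(J C + 9 J\right) + 12 = \left(C J + 9 J\right) + 12 = \left(9 J + C J\right) + 12 = 12 + 9 J + C J$)
$x{\left(I \right)} = 11$ ($x{\left(I \right)} = 5 + 6 = 11$)
$w{\left(-15,O{\left(-4 \right)} \right)} x{\left(V{\left(2 \right)} \right)} = \left(12 + 9 \left(- \left(-4\right)^{2}\right) - 15 \left(- \left(-4\right)^{2}\right)\right) 11 = \left(12 + 9 \left(\left(-1\right) 16\right) - 15 \left(\left(-1\right) 16\right)\right) 11 = \left(12 + 9 \left(-16\right) - -240\right) 11 = \left(12 - 144 + 240\right) 11 = 108 \cdot 11 = 1188$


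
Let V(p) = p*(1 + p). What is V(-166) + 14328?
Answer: 41718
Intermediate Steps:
V(-166) + 14328 = -166*(1 - 166) + 14328 = -166*(-165) + 14328 = 27390 + 14328 = 41718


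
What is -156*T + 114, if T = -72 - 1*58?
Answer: 20394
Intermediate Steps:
T = -130 (T = -72 - 58 = -130)
-156*T + 114 = -156*(-130) + 114 = 20280 + 114 = 20394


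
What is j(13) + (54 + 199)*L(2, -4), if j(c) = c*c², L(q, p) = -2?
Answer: 1691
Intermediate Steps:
j(c) = c³
j(13) + (54 + 199)*L(2, -4) = 13³ + (54 + 199)*(-2) = 2197 + 253*(-2) = 2197 - 506 = 1691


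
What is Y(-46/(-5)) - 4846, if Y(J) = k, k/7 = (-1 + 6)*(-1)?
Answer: -4881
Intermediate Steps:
k = -35 (k = 7*((-1 + 6)*(-1)) = 7*(5*(-1)) = 7*(-5) = -35)
Y(J) = -35
Y(-46/(-5)) - 4846 = -35 - 4846 = -4881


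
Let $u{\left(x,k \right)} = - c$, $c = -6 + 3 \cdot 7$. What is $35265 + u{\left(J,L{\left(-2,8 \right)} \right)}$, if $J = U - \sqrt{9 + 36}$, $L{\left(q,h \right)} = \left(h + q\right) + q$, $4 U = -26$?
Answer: $35250$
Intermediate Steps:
$U = - \frac{13}{2}$ ($U = \frac{1}{4} \left(-26\right) = - \frac{13}{2} \approx -6.5$)
$c = 15$ ($c = -6 + 21 = 15$)
$L{\left(q,h \right)} = h + 2 q$
$J = - \frac{13}{2} - 3 \sqrt{5}$ ($J = - \frac{13}{2} - \sqrt{9 + 36} = - \frac{13}{2} - \sqrt{45} = - \frac{13}{2} - 3 \sqrt{5} \approx -13.208$)
$u{\left(x,k \right)} = -15$ ($u{\left(x,k \right)} = \left(-1\right) 15 = -15$)
$35265 + u{\left(J,L{\left(-2,8 \right)} \right)} = 35265 - 15 = 35250$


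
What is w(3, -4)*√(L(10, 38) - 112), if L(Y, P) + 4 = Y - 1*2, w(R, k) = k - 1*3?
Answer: -42*I*√3 ≈ -72.746*I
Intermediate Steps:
w(R, k) = -3 + k (w(R, k) = k - 3 = -3 + k)
L(Y, P) = -6 + Y (L(Y, P) = -4 + (Y - 1*2) = -4 + (Y - 2) = -4 + (-2 + Y) = -6 + Y)
w(3, -4)*√(L(10, 38) - 112) = (-3 - 4)*√((-6 + 10) - 112) = -7*√(4 - 112) = -42*I*√3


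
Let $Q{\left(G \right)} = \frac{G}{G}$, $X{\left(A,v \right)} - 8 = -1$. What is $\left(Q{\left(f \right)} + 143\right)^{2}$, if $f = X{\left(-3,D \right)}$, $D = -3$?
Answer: $20736$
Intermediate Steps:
$X{\left(A,v \right)} = 7$ ($X{\left(A,v \right)} = 8 - 1 = 7$)
$f = 7$
$Q{\left(G \right)} = 1$
$\left(Q{\left(f \right)} + 143\right)^{2} = \left(1 + 143\right)^{2} = 144^{2} = 20736$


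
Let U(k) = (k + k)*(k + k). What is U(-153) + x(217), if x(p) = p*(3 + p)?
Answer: 141376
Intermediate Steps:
U(k) = 4*k² (U(k) = (2*k)*(2*k) = 4*k²)
U(-153) + x(217) = 4*(-153)² + 217*(3 + 217) = 4*23409 + 217*220 = 93636 + 47740 = 141376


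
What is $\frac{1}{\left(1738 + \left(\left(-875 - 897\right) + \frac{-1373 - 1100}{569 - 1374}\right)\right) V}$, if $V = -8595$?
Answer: $\frac{161}{42797943} \approx 3.7619 \cdot 10^{-6}$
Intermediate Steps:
$\frac{1}{\left(1738 + \left(\left(-875 - 897\right) + \frac{-1373 - 1100}{569 - 1374}\right)\right) V} = \frac{1}{\left(1738 + \left(\left(-875 - 897\right) + \frac{-1373 - 1100}{569 - 1374}\right)\right) \left(-8595\right)} = \frac{1}{1738 - \left(1772 + \frac{2473}{-805}\right)} \left(- \frac{1}{8595}\right) = \frac{1}{1738 - \frac{1423987}{805}} \left(- \frac{1}{8595}\right) = \frac{1}{- \frac{24897}{805}} \left(- \frac{1}{8595}\right) = \left(- \frac{805}{24897}\right) \left(- \frac{1}{8595}\right) = \frac{161}{42797943}$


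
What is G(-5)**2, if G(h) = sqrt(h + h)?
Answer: -10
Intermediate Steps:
G(h) = sqrt(2)*sqrt(h) (G(h) = sqrt(2*h) = sqrt(2)*sqrt(h))
G(-5)**2 = (sqrt(2)*sqrt(-5))**2 = (sqrt(2)*(I*sqrt(5)))**2 = (I*sqrt(10))**2 = -10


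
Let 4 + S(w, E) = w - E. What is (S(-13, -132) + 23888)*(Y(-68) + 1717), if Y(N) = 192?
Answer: 45821727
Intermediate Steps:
S(w, E) = -4 + w - E (S(w, E) = -4 + (w - E) = -4 + w - E)
(S(-13, -132) + 23888)*(Y(-68) + 1717) = ((-4 - 13 - 1*(-132)) + 23888)*(192 + 1717) = ((-4 - 13 + 132) + 23888)*1909 = (115 + 23888)*1909 = 24003*1909 = 45821727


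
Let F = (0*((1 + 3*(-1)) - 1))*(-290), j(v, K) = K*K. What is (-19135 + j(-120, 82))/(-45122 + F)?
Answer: 1773/6446 ≈ 0.27505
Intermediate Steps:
j(v, K) = K²
F = 0 (F = (0*((1 - 3) - 1))*(-290) = (0*(-2 - 1))*(-290) = (0*(-3))*(-290) = 0*(-290) = 0)
(-19135 + j(-120, 82))/(-45122 + F) = (-19135 + 82²)/(-45122 + 0) = (-19135 + 6724)/(-45122) = -12411*(-1/45122) = 1773/6446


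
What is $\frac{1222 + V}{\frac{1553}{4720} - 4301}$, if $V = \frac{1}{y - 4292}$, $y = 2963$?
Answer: $- \frac{7665454640}{26977592943} \approx -0.28414$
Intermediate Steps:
$V = - \frac{1}{1329}$ ($V = \frac{1}{2963 - 4292} = \frac{1}{-1329} = - \frac{1}{1329} \approx -0.00075245$)
$\frac{1222 + V}{\frac{1553}{4720} - 4301} = \frac{1222 - \frac{1}{1329}}{\frac{1553}{4720} - 4301} = \frac{1624037}{1329 \left(1553 \cdot \frac{1}{4720} - 4301\right)} = \frac{1624037}{1329 \left(\frac{1553}{4720} - 4301\right)} = \frac{1624037}{1329 \left(- \frac{20299167}{4720}\right)} = \frac{1624037}{1329} \left(- \frac{4720}{20299167}\right) = - \frac{7665454640}{26977592943}$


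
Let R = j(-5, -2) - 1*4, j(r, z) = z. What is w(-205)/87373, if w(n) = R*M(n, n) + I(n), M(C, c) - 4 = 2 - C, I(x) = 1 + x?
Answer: -1470/87373 ≈ -0.016824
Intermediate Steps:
M(C, c) = 6 - C (M(C, c) = 4 + (2 - C) = 6 - C)
R = -6 (R = -2 - 1*4 = -2 - 4 = -6)
w(n) = -35 + 7*n (w(n) = -6*(6 - n) + (1 + n) = (-36 + 6*n) + (1 + n) = -35 + 7*n)
w(-205)/87373 = (-35 + 7*(-205))/87373 = (-35 - 1435)*(1/87373) = -1470*1/87373 = -1470/87373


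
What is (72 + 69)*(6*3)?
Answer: 2538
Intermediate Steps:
(72 + 69)*(6*3) = 141*18 = 2538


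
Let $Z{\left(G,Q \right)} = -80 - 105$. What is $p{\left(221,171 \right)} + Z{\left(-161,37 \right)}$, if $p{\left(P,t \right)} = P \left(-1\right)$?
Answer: $-406$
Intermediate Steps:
$Z{\left(G,Q \right)} = -185$ ($Z{\left(G,Q \right)} = -80 - 105 = -185$)
$p{\left(P,t \right)} = - P$
$p{\left(221,171 \right)} + Z{\left(-161,37 \right)} = \left(-1\right) 221 - 185 = -221 - 185 = -406$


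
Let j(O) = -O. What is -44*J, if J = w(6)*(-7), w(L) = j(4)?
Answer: -1232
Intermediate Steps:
w(L) = -4 (w(L) = -1*4 = -4)
J = 28 (J = -4*(-7) = 28)
-44*J = -44*28 = -1232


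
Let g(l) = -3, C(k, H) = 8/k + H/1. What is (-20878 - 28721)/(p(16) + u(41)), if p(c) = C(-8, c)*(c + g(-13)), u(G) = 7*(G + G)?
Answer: -49599/769 ≈ -64.498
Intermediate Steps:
C(k, H) = H + 8/k (C(k, H) = 8/k + H*1 = 8/k + H = H + 8/k)
u(G) = 14*G (u(G) = 7*(2*G) = 14*G)
p(c) = (-1 + c)*(-3 + c) (p(c) = (c + 8/(-8))*(c - 3) = (c + 8*(-⅛))*(-3 + c) = (c - 1)*(-3 + c) = (-1 + c)*(-3 + c))
(-20878 - 28721)/(p(16) + u(41)) = (-20878 - 28721)/((-1 + 16)*(-3 + 16) + 14*41) = -49599/(15*13 + 574) = -49599/(195 + 574) = -49599/769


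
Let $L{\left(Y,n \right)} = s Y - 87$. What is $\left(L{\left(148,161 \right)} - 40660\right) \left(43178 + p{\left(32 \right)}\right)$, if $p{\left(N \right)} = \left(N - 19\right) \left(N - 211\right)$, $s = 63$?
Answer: $-1283660973$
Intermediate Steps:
$L{\left(Y,n \right)} = -87 + 63 Y$ ($L{\left(Y,n \right)} = 63 Y - 87 = -87 + 63 Y$)
$p{\left(N \right)} = \left(-211 + N\right) \left(-19 + N\right)$ ($p{\left(N \right)} = \left(-19 + N\right) \left(-211 + N\right) = \left(-211 + N\right) \left(-19 + N\right)$)
$\left(L{\left(148,161 \right)} - 40660\right) \left(43178 + p{\left(32 \right)}\right) = \left(\left(-87 + 63 \cdot 148\right) - 40660\right) \left(43178 + \left(4009 + 32^{2} - 7360\right)\right) = \left(\left(-87 + 9324\right) - 40660\right) \left(43178 + \left(4009 + 1024 - 7360\right)\right) = \left(9237 - 40660\right) \left(43178 - 2327\right) = \left(-31423\right) 40851 = -1283660973$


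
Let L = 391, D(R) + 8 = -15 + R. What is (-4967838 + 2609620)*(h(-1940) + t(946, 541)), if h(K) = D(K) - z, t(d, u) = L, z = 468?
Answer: 4810764720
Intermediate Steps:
D(R) = -23 + R (D(R) = -8 + (-15 + R) = -23 + R)
t(d, u) = 391
h(K) = -491 + K (h(K) = (-23 + K) - 1*468 = (-23 + K) - 468 = -491 + K)
(-4967838 + 2609620)*(h(-1940) + t(946, 541)) = (-4967838 + 2609620)*((-491 - 1940) + 391) = -2358218*(-2431 + 391) = -2358218*(-2040) = 4810764720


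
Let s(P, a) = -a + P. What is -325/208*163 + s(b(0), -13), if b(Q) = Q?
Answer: -3867/16 ≈ -241.69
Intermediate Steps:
s(P, a) = P - a
-325/208*163 + s(b(0), -13) = -325/208*163 + (0 - 1*(-13)) = -325*1/208*163 + (0 + 13) = -25/16*163 + 13 = -4075/16 + 13 = -3867/16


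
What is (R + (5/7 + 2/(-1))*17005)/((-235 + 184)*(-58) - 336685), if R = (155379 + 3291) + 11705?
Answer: -1039580/2336089 ≈ -0.44501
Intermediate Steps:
R = 170375 (R = 158670 + 11705 = 170375)
(R + (5/7 + 2/(-1))*17005)/((-235 + 184)*(-58) - 336685) = (170375 + (5/7 + 2/(-1))*17005)/((-235 + 184)*(-58) - 336685) = (170375 + (5*(⅐) + 2*(-1))*17005)/(-51*(-58) - 336685) = (170375 + (5/7 - 2)*17005)/(2958 - 336685) = (170375 - 9/7*17005)/(-333727) = (170375 - 153045/7)*(-1/333727) = (1039580/7)*(-1/333727) = -1039580/2336089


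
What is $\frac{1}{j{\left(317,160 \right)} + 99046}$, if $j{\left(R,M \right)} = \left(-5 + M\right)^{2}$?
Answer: $\frac{1}{123071} \approx 8.1254 \cdot 10^{-6}$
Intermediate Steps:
$\frac{1}{j{\left(317,160 \right)} + 99046} = \frac{1}{\left(-5 + 160\right)^{2} + 99046} = \frac{1}{155^{2} + 99046} = \frac{1}{24025 + 99046} = \frac{1}{123071}$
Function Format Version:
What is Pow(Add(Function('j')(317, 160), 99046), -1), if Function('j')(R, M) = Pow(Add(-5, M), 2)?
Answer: Rational(1, 123071) ≈ 8.1254e-6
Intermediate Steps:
Pow(Add(Function('j')(317, 160), 99046), -1) = Pow(Add(Pow(Add(-5, 160), 2), 99046), -1) = Pow(Add(Pow(155, 2), 99046), -1) = Pow(Add(24025, 99046), -1) = Pow(123071, -1) = Rational(1, 123071)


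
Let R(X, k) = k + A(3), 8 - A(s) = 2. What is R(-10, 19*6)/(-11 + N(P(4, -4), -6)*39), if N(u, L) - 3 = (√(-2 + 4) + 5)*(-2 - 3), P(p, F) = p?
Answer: -104280/679111 + 23400*√2/679111 ≈ -0.10482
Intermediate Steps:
A(s) = 6 (A(s) = 8 - 1*2 = 8 - 2 = 6)
R(X, k) = 6 + k (R(X, k) = k + 6 = 6 + k)
N(u, L) = -22 - 5*√2 (N(u, L) = 3 + (√(-2 + 4) + 5)*(-2 - 3) = 3 + (√2 + 5)*(-5) = 3 + (5 + √2)*(-5) = 3 + (-25 - 5*√2) = -22 - 5*√2)
R(-10, 19*6)/(-11 + N(P(4, -4), -6)*39) = (6 + 19*6)/(-11 + (-22 - 5*√2)*39) = (6 + 114)/(-11 + (-858 - 195*√2)) = 120/(-869 - 195*√2)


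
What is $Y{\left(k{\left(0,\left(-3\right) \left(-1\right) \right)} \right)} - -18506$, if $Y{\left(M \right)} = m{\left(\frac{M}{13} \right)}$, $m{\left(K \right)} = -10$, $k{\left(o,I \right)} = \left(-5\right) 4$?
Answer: $18496$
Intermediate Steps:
$k{\left(o,I \right)} = -20$
$Y{\left(M \right)} = -10$
$Y{\left(k{\left(0,\left(-3\right) \left(-1\right) \right)} \right)} - -18506 = -10 - -18506 = -10 + 18506 = 18496$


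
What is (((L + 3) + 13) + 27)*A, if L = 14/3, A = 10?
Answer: 1430/3 ≈ 476.67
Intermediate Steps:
L = 14/3 (L = 14*(⅓) = 14/3 ≈ 4.6667)
(((L + 3) + 13) + 27)*A = (((14/3 + 3) + 13) + 27)*10 = ((23/3 + 13) + 27)*10 = (62/3 + 27)*10 = (143/3)*10 = 1430/3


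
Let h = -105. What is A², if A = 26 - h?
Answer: 17161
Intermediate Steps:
A = 131 (A = 26 - 1*(-105) = 26 + 105 = 131)
A² = 131² = 17161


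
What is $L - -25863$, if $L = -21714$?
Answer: $4149$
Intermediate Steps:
$L - -25863 = -21714 - -25863 = -21714 + 25863 = 4149$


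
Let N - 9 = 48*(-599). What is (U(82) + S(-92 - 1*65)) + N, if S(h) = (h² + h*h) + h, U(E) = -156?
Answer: 20242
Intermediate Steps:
S(h) = h + 2*h² (S(h) = (h² + h²) + h = 2*h² + h = h + 2*h²)
N = -28743 (N = 9 + 48*(-599) = 9 - 28752 = -28743)
(U(82) + S(-92 - 1*65)) + N = (-156 + (-92 - 1*65)*(1 + 2*(-92 - 1*65))) - 28743 = (-156 + (-92 - 65)*(1 + 2*(-92 - 65))) - 28743 = (-156 - 157*(1 + 2*(-157))) - 28743 = (-156 - 157*(1 - 314)) - 28743 = (-156 - 157*(-313)) - 28743 = (-156 + 49141) - 28743 = 48985 - 28743 = 20242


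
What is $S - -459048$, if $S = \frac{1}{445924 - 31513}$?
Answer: $\frac{190234540729}{414411} \approx 4.5905 \cdot 10^{5}$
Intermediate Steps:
$S = \frac{1}{414411} \approx 2.4131 \cdot 10^{-6}$
$S - -459048 = \frac{1}{414411} - -459048 = \frac{1}{414411} + 459048 = \frac{190234540729}{414411}$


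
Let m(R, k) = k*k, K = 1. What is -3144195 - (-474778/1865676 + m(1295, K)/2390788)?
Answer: -3506119695524741693/1115108948172 ≈ -3.1442e+6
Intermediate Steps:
m(R, k) = k²
-3144195 - (-474778/1865676 + m(1295, K)/2390788) = -3144195 - (-474778/1865676 + 1²/2390788) = -3144195 - (-474778*1/1865676 + 1*(1/2390788)) = -3144195 - (-237389/932838 + 1/2390788) = -3144195 - 1*(-283772919847/1115108948172) = -3144195 + 283772919847/1115108948172 = -3506119695524741693/1115108948172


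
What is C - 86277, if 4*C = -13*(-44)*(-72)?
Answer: -96573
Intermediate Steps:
C = -10296 (C = (-13*(-44)*(-72))/4 = (572*(-72))/4 = (¼)*(-41184) = -10296)
C - 86277 = -10296 - 86277 = -96573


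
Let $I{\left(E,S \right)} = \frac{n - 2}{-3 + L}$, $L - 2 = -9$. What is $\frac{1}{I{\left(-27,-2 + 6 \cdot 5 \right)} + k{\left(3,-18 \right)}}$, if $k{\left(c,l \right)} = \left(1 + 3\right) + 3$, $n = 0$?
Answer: $\frac{5}{36} \approx 0.13889$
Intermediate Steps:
$L = -7$ ($L = 2 - 9 = -7$)
$k{\left(c,l \right)} = 7$ ($k{\left(c,l \right)} = 4 + 3 = 7$)
$I{\left(E,S \right)} = \frac{1}{5}$ ($I{\left(E,S \right)} = \frac{0 - 2}{-3 - 7} = - \frac{2}{-10} = \left(-2\right) \left(- \frac{1}{10}\right) = \frac{1}{5}$)
$\frac{1}{I{\left(-27,-2 + 6 \cdot 5 \right)} + k{\left(3,-18 \right)}} = \frac{1}{\frac{1}{5} + 7} = \frac{1}{\frac{36}{5}} = \frac{5}{36}$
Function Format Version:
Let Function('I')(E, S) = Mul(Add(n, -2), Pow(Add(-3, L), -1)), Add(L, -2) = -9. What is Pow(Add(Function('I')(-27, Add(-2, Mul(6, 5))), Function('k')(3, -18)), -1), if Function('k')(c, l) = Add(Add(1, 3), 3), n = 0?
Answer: Rational(5, 36) ≈ 0.13889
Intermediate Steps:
L = -7 (L = Add(2, -9) = -7)
Function('k')(c, l) = 7 (Function('k')(c, l) = Add(4, 3) = 7)
Function('I')(E, S) = Rational(1, 5) (Function('I')(E, S) = Mul(Add(0, -2), Pow(Add(-3, -7), -1)) = Mul(-2, Pow(-10, -1)) = Mul(-2, Rational(-1, 10)) = Rational(1, 5))
Pow(Add(Function('I')(-27, Add(-2, Mul(6, 5))), Function('k')(3, -18)), -1) = Pow(Add(Rational(1, 5), 7), -1) = Pow(Rational(36, 5), -1) = Rational(5, 36)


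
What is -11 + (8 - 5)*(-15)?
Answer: -56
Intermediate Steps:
-11 + (8 - 5)*(-15) = -11 + 3*(-15) = -11 - 45 = -56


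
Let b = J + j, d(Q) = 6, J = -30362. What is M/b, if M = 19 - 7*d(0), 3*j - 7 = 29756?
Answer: 23/20441 ≈ 0.0011252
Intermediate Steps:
j = 9921 (j = 7/3 + (⅓)*29756 = 7/3 + 29756/3 = 9921)
M = -23 (M = 19 - 7*6 = 19 - 42 = -23)
b = -20441 (b = -30362 + 9921 = -20441)
M/b = -23/(-20441) = -23*(-1/20441) = 23/20441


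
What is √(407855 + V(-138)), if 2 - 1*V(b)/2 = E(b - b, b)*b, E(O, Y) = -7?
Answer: 3*√45103 ≈ 637.12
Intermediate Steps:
V(b) = 4 + 14*b (V(b) = 4 - (-14)*b = 4 + 14*b)
√(407855 + V(-138)) = √(407855 + (4 + 14*(-138))) = √(407855 + (4 - 1932)) = √(407855 - 1928) = √405927 = 3*√45103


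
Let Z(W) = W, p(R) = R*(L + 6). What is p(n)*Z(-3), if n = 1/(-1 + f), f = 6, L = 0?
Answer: -18/5 ≈ -3.6000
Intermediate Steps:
n = ⅕ (n = 1/(-1 + 6) = 1/5 = ⅕ ≈ 0.20000)
p(R) = 6*R (p(R) = R*(0 + 6) = R*6 = 6*R)
p(n)*Z(-3) = (6*(⅕))*(-3) = (6/5)*(-3) = -18/5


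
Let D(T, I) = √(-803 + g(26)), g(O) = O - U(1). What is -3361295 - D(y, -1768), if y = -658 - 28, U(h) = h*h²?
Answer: -3361295 - I*√778 ≈ -3.3613e+6 - 27.893*I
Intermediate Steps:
U(h) = h³
y = -686
g(O) = -1 + O (g(O) = O - 1*1³ = O - 1*1 = O - 1 = -1 + O)
D(T, I) = I*√778 (D(T, I) = √(-803 + (-1 + 26)) = √(-803 + 25) = √(-778) = I*√778)
-3361295 - D(y, -1768) = -3361295 - I*√778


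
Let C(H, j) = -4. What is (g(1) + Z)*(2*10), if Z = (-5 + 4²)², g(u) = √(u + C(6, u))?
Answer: 2420 + 20*I*√3 ≈ 2420.0 + 34.641*I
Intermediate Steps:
g(u) = √(-4 + u) (g(u) = √(u - 4) = √(-4 + u))
Z = 121 (Z = (-5 + 16)² = 11² = 121)
(g(1) + Z)*(2*10) = (√(-4 + 1) + 121)*(2*10) = (√(-3) + 121)*20 = (I*√3 + 121)*20 = (121 + I*√3)*20 = 2420 + 20*I*√3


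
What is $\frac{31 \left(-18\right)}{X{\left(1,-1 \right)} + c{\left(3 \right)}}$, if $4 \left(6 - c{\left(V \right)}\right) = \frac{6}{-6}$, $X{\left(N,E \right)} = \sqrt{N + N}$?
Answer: $- \frac{55800}{593} + \frac{8928 \sqrt{2}}{593} \approx -72.806$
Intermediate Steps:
$X{\left(N,E \right)} = \sqrt{2} \sqrt{N}$ ($X{\left(N,E \right)} = \sqrt{2 N} = \sqrt{2} \sqrt{N}$)
$c{\left(V \right)} = \frac{25}{4}$ ($c{\left(V \right)} = 6 - \frac{6 \frac{1}{-6}}{4} = 6 - \frac{6 \left(- \frac{1}{6}\right)}{4} = 6 - - \frac{1}{4} = 6 + \frac{1}{4} = \frac{25}{4}$)
$\frac{31 \left(-18\right)}{X{\left(1,-1 \right)} + c{\left(3 \right)}} = \frac{31 \left(-18\right)}{\sqrt{2} \sqrt{1} + \frac{25}{4}} = - \frac{558}{\sqrt{2} \cdot 1 + \frac{25}{4}} = - \frac{558}{\sqrt{2} + \frac{25}{4}} = - \frac{558}{\frac{25}{4} + \sqrt{2}}$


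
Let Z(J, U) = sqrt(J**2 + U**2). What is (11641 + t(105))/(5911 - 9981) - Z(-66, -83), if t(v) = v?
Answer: -5873/2035 - sqrt(11245) ≈ -108.93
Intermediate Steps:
(11641 + t(105))/(5911 - 9981) - Z(-66, -83) = (11641 + 105)/(5911 - 9981) - sqrt((-66)**2 + (-83)**2) = 11746/(-4070) - sqrt(4356 + 6889) = 11746*(-1/4070) - sqrt(11245) = -5873/2035 - sqrt(11245)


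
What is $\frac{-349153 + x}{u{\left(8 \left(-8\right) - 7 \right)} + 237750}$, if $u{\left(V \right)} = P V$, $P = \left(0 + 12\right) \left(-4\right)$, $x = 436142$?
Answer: $\frac{86989}{241158} \approx 0.36071$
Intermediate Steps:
$P = -48$ ($P = 12 \left(-4\right) = -48$)
$u{\left(V \right)} = - 48 V$
$\frac{-349153 + x}{u{\left(8 \left(-8\right) - 7 \right)} + 237750} = \frac{-349153 + 436142}{- 48 \left(8 \left(-8\right) - 7\right) + 237750} = \frac{86989}{- 48 \left(-64 - 7\right) + 237750} = \frac{86989}{\left(-48\right) \left(-71\right) + 237750} = \frac{86989}{3408 + 237750} = \frac{86989}{241158}$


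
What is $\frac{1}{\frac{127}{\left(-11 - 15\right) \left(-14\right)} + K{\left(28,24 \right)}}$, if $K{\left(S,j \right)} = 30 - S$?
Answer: $\frac{364}{855} \approx 0.42573$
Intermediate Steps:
$\frac{1}{\frac{127}{\left(-11 - 15\right) \left(-14\right)} + K{\left(28,24 \right)}} = \frac{1}{\frac{127}{\left(-11 - 15\right) \left(-14\right)} + \left(30 - 28\right)} = \frac{1}{\frac{127}{\left(-26\right) \left(-14\right)} + \left(30 - 28\right)} = \frac{1}{\frac{127}{364} + 2} = \frac{1}{\frac{855}{364}} = \frac{364}{855}$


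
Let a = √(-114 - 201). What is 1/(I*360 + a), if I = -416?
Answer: -3328/498401287 - I*√35/7476019305 ≈ -6.6774e-6 - 7.9134e-10*I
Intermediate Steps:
a = 3*I*√35 (a = √(-315) = 3*I*√35 ≈ 17.748*I)
1/(I*360 + a) = 1/(-416*360 + 3*I*√35) = 1/(-149760 + 3*I*√35)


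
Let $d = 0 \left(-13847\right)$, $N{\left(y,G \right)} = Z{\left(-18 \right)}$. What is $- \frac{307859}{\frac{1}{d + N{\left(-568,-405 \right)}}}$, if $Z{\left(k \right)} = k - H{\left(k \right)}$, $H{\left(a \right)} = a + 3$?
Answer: $923577$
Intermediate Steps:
$H{\left(a \right)} = 3 + a$
$Z{\left(k \right)} = -3$ ($Z{\left(k \right)} = k - \left(3 + k\right) = -3$)
$N{\left(y,G \right)} = -3$
$d = 0$
$- \frac{307859}{\frac{1}{d + N{\left(-568,-405 \right)}}} = - \frac{307859}{\frac{1}{0 - 3}} = - \frac{307859}{\frac{1}{-3}} = - \frac{307859}{- \frac{1}{3}} = \left(-307859\right) \left(-3\right) = 923577$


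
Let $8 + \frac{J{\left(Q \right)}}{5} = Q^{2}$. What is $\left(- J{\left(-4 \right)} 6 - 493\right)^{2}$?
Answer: $537289$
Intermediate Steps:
$J{\left(Q \right)} = -40 + 5 Q^{2}$
$\left(- J{\left(-4 \right)} 6 - 493\right)^{2} = \left(- (-40 + 5 \left(-4\right)^{2}) 6 - 493\right)^{2} = \left(- (-40 + 5 \cdot 16) 6 - 493\right)^{2} = \left(- (-40 + 80) 6 - 493\right)^{2} = \left(\left(-1\right) 40 \cdot 6 - 493\right)^{2} = \left(\left(-40\right) 6 - 493\right)^{2} = \left(-240 - 493\right)^{2} = \left(-733\right)^{2} = 537289$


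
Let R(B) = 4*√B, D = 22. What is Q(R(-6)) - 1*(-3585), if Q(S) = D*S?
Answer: 3585 + 88*I*√6 ≈ 3585.0 + 215.56*I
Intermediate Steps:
Q(S) = 22*S
Q(R(-6)) - 1*(-3585) = 22*(4*√(-6)) - 1*(-3585) = 22*(4*(I*√6)) + 3585 = 22*(4*I*√6) + 3585 = 88*I*√6 + 3585 = 3585 + 88*I*√6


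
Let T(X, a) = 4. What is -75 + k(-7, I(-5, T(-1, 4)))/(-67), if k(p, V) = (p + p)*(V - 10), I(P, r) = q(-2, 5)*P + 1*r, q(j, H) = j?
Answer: -4969/67 ≈ -74.164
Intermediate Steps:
I(P, r) = r - 2*P (I(P, r) = -2*P + 1*r = -2*P + r = r - 2*P)
k(p, V) = 2*p*(-10 + V) (k(p, V) = (2*p)*(-10 + V) = 2*p*(-10 + V))
-75 + k(-7, I(-5, T(-1, 4)))/(-67) = -75 + (2*(-7)*(-10 + (4 - 2*(-5))))/(-67) = -75 + (2*(-7)*(-10 + (4 + 10)))*(-1/67) = -75 + (2*(-7)*(-10 + 14))*(-1/67) = -75 + (2*(-7)*4)*(-1/67) = -75 - 56*(-1/67) = -75 + 56/67 = -4969/67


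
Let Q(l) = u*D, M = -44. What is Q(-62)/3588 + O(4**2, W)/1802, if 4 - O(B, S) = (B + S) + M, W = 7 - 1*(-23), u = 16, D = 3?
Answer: 3903/269399 ≈ 0.014488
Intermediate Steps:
W = 30 (W = 7 + 23 = 30)
O(B, S) = 48 - B - S (O(B, S) = 4 - ((B + S) - 44) = 4 - (-44 + B + S) = 4 + (44 - B - S) = 48 - B - S)
Q(l) = 48 (Q(l) = 16*3 = 48)
Q(-62)/3588 + O(4**2, W)/1802 = 48/3588 + (48 - 1*4**2 - 1*30)/1802 = 48*(1/3588) + (48 - 1*16 - 30)*(1/1802) = 4/299 + (48 - 16 - 30)*(1/1802) = 4/299 + 2*(1/1802) = 4/299 + 1/901 = 3903/269399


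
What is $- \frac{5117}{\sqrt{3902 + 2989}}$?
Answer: $- \frac{5117 \sqrt{6891}}{6891} \approx -61.642$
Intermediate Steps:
$- \frac{5117}{\sqrt{3902 + 2989}} = - \frac{5117}{\sqrt{6891}} = - 5117 \frac{\sqrt{6891}}{6891} = - \frac{5117 \sqrt{6891}}{6891}$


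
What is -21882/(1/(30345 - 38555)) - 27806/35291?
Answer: 6340071177214/35291 ≈ 1.7965e+8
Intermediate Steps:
-21882/(1/(30345 - 38555)) - 27806/35291 = -21882/(1/(-8210)) - 27806*1/35291 = -21882/(-1/8210) - 27806/35291 = -21882*(-8210) - 27806/35291 = 179651220 - 27806/35291 = 6340071177214/35291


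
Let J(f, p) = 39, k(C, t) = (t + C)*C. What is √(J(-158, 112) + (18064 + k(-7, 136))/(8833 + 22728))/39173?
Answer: 2*√9847347610/1236339053 ≈ 0.00016053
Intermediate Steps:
k(C, t) = C*(C + t) (k(C, t) = (C + t)*C = C*(C + t))
√(J(-158, 112) + (18064 + k(-7, 136))/(8833 + 22728))/39173 = √(39 + (18064 - 7*(-7 + 136))/(8833 + 22728))/39173 = √(39 + (18064 - 7*129)/31561)*(1/39173) = √(39 + (18064 - 903)*(1/31561))*(1/39173) = √(39 + 17161*(1/31561))*(1/39173) = √(39 + 17161/31561)*(1/39173) = √(1248040/31561)*(1/39173) = (2*√9847347610/31561)*(1/39173) = 2*√9847347610/1236339053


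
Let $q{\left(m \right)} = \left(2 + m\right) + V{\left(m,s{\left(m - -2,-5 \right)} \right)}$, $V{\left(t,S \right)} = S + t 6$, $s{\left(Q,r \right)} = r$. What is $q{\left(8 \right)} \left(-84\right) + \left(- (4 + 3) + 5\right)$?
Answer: $-4454$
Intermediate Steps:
$V{\left(t,S \right)} = S + 6 t$
$q{\left(m \right)} = -3 + 7 m$ ($q{\left(m \right)} = \left(2 + m\right) + \left(-5 + 6 m\right) = -3 + 7 m$)
$q{\left(8 \right)} \left(-84\right) + \left(- (4 + 3) + 5\right) = \left(-3 + 7 \cdot 8\right) \left(-84\right) + \left(- (4 + 3) + 5\right) = \left(-3 + 56\right) \left(-84\right) + \left(\left(-1\right) 7 + 5\right) = 53 \left(-84\right) + \left(-7 + 5\right) = -4452 - 2 = -4454$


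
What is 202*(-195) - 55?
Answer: -39445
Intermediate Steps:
202*(-195) - 55 = -39390 - 55 = -39445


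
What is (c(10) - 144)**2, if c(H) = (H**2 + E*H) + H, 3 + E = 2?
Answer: 1936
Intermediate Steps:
E = -1 (E = -3 + 2 = -1)
c(H) = H**2 (c(H) = (H**2 - H) + H = H**2)
(c(10) - 144)**2 = (10**2 - 144)**2 = (100 - 144)**2 = (-44)**2 = 1936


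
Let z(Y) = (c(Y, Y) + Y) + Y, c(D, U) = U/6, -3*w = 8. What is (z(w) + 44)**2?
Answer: 118336/81 ≈ 1460.9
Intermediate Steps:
w = -8/3 (w = -1/3*8 = -8/3 ≈ -2.6667)
c(D, U) = U/6 (c(D, U) = U*(1/6) = U/6)
z(Y) = 13*Y/6 (z(Y) = (Y/6 + Y) + Y = 7*Y/6 + Y = 13*Y/6)
(z(w) + 44)**2 = ((13/6)*(-8/3) + 44)**2 = (-52/9 + 44)**2 = (344/9)**2 = 118336/81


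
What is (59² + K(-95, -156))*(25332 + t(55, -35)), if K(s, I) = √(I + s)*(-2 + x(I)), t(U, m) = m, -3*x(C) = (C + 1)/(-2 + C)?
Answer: 88058857 - 27902591*I*√251/474 ≈ 8.8059e+7 - 9.3262e+5*I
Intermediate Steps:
x(C) = -(1 + C)/(3*(-2 + C)) (x(C) = -(C + 1)/(3*(-2 + C)) = -(1 + C)/(3*(-2 + C)))
K(s, I) = √(I + s)*(-2 + (-1 - I)/(3*(-2 + I)))
(59² + K(-95, -156))*(25332 + t(55, -35)) = (59² + √(-156 - 95)*(11 - 7*(-156))/(3*(-2 - 156)))*(25332 - 35) = (3481 + (⅓)*√(-251)*(11 + 1092)/(-158))*25297 = (3481 + (⅓)*(-1/158)*(I*√251)*1103)*25297 = (3481 - 1103*I*√251/474)*25297 = 88058857 - 27902591*I*√251/474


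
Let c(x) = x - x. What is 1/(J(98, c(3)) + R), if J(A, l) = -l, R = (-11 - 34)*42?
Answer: -1/1890 ≈ -0.00052910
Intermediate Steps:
c(x) = 0
R = -1890 (R = -45*42 = -1890)
1/(J(98, c(3)) + R) = 1/(-1*0 - 1890) = 1/(0 - 1890) = 1/(-1890) = -1/1890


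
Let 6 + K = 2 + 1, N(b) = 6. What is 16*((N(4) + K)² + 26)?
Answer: 560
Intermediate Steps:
K = -3 (K = -6 + (2 + 1) = -6 + 3 = -3)
16*((N(4) + K)² + 26) = 16*((6 - 3)² + 26) = 16*(3² + 26) = 16*(9 + 26) = 16*35 = 560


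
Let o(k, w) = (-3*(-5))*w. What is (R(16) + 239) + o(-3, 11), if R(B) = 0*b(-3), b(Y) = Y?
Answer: 404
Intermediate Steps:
o(k, w) = 15*w
R(B) = 0 (R(B) = 0*(-3) = 0)
(R(16) + 239) + o(-3, 11) = (0 + 239) + 15*11 = 239 + 165 = 404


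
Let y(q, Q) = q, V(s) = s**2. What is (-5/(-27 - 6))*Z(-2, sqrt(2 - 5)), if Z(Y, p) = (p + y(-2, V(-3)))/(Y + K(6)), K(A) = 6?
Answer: -5/66 + 5*I*sqrt(3)/132 ≈ -0.075758 + 0.065608*I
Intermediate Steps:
Z(Y, p) = (-2 + p)/(6 + Y) (Z(Y, p) = (p - 2)/(Y + 6) = (-2 + p)/(6 + Y))
(-5/(-27 - 6))*Z(-2, sqrt(2 - 5)) = (-5/(-27 - 6))*((-2 + sqrt(2 - 5))/(6 - 2)) = (-5/(-33))*((-2 + sqrt(-3))/4) = (-5*(-1/33))*((-2 + I*sqrt(3))/4) = 5*(-1/2 + I*sqrt(3)/4)/33 = -5/66 + 5*I*sqrt(3)/132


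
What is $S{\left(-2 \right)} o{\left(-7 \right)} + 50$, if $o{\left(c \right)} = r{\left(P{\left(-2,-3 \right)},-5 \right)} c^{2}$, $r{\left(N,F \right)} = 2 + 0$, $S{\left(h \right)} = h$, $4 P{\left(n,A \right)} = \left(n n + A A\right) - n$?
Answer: $-146$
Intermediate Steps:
$P{\left(n,A \right)} = - \frac{n}{4} + \frac{A^{2}}{4} + \frac{n^{2}}{4}$ ($P{\left(n,A \right)} = \frac{\left(n n + A A\right) - n}{4} = \frac{\left(n^{2} + A^{2}\right) - n}{4} = \frac{\left(A^{2} + n^{2}\right) - n}{4} = \frac{A^{2} + n^{2} - n}{4} = - \frac{n}{4} + \frac{A^{2}}{4} + \frac{n^{2}}{4}$)
$r{\left(N,F \right)} = 2$
$o{\left(c \right)} = 2 c^{2}$
$S{\left(-2 \right)} o{\left(-7 \right)} + 50 = - 2 \cdot 2 \left(-7\right)^{2} + 50 = - 2 \cdot 2 \cdot 49 + 50 = \left(-2\right) 98 + 50 = -196 + 50 = -146$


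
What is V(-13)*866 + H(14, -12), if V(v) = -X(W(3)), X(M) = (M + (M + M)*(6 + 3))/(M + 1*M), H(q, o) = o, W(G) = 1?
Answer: -8239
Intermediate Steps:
X(M) = 19/2 (X(M) = (M + (2*M)*9)/(M + M) = (M + 18*M)/((2*M)) = (19*M)*(1/(2*M)) = 19/2)
V(v) = -19/2 (V(v) = -1*19/2 = -19/2)
V(-13)*866 + H(14, -12) = -19/2*866 - 12 = -8227 - 12 = -8239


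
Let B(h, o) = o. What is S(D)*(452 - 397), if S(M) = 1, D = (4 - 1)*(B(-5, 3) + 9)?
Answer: 55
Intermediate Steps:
D = 36 (D = (4 - 1)*(3 + 9) = 3*12 = 36)
S(D)*(452 - 397) = 1*(452 - 397) = 1*55 = 55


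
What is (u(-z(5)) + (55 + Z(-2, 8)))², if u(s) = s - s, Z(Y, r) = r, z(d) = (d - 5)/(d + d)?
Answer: 3969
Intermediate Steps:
z(d) = (-5 + d)/(2*d) (z(d) = (-5 + d)/((2*d)) = (-5 + d)*(1/(2*d)) = (-5 + d)/(2*d))
u(s) = 0
(u(-z(5)) + (55 + Z(-2, 8)))² = (0 + (55 + 8))² = (0 + 63)² = 63² = 3969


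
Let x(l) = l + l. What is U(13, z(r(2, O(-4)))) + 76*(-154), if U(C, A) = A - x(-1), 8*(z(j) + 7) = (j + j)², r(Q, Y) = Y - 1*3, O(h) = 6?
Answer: -23409/2 ≈ -11705.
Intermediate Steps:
r(Q, Y) = -3 + Y (r(Q, Y) = Y - 3 = -3 + Y)
z(j) = -7 + j²/2 (z(j) = -7 + (j + j)²/8 = -7 + (2*j)²/8 = -7 + (4*j²)/8 = -7 + j²/2)
x(l) = 2*l
U(C, A) = 2 + A (U(C, A) = A - 2*(-1) = A - 1*(-2) = A + 2 = 2 + A)
U(13, z(r(2, O(-4)))) + 76*(-154) = (2 + (-7 + (-3 + 6)²/2)) + 76*(-154) = (2 + (-7 + (½)*3²)) - 11704 = (2 + (-7 + (½)*9)) - 11704 = (2 + (-7 + 9/2)) - 11704 = (2 - 5/2) - 11704 = -½ - 11704 = -23409/2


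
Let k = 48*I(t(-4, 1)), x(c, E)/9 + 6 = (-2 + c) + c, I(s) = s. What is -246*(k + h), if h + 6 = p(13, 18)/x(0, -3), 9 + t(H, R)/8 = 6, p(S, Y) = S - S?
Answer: 284868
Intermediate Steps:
p(S, Y) = 0
t(H, R) = -24 (t(H, R) = -72 + 8*6 = -72 + 48 = -24)
x(c, E) = -72 + 18*c (x(c, E) = -54 + 9*((-2 + c) + c) = -54 + 9*(-2 + 2*c) = -54 + (-18 + 18*c) = -72 + 18*c)
h = -6 (h = -6 + 0/(-72 + 18*0) = -6 + 0/(-72 + 0) = -6 + 0/(-72) = -6 + 0*(-1/72) = -6 + 0 = -6)
k = -1152 (k = 48*(-24) = -1152)
-246*(k + h) = -246*(-1152 - 6) = -246*(-1158) = 284868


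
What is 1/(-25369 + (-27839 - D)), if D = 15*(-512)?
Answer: -1/45528 ≈ -2.1965e-5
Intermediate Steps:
D = -7680
1/(-25369 + (-27839 - D)) = 1/(-25369 + (-27839 - 1*(-7680))) = 1/(-25369 + (-27839 + 7680)) = 1/(-25369 - 20159) = 1/(-45528) = -1/45528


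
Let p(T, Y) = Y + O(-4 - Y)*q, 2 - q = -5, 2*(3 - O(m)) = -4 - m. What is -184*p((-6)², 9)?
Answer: 276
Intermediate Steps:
O(m) = 5 + m/2 (O(m) = 3 - (-4 - m)/2 = 3 + (2 + m/2) = 5 + m/2)
q = 7 (q = 2 - 1*(-5) = 2 + 5 = 7)
p(T, Y) = 21 - 5*Y/2 (p(T, Y) = Y + (5 + (-4 - Y)/2)*7 = Y + (5 + (-2 - Y/2))*7 = Y + (3 - Y/2)*7 = Y + (21 - 7*Y/2) = 21 - 5*Y/2)
-184*p((-6)², 9) = -184*(21 - 5/2*9) = -184*(21 - 45/2) = -184*(-3/2) = 276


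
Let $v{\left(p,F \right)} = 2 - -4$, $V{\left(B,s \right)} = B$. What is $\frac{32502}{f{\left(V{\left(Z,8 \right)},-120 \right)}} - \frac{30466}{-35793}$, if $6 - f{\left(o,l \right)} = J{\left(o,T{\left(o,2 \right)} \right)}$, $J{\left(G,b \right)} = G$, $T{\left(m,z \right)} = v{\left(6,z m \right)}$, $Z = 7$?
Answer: $- \frac{1163313620}{35793} \approx -32501.0$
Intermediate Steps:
$v{\left(p,F \right)} = 6$ ($v{\left(p,F \right)} = 2 + 4 = 6$)
$T{\left(m,z \right)} = 6$
$f{\left(o,l \right)} = 6 - o$
$\frac{32502}{f{\left(V{\left(Z,8 \right)},-120 \right)}} - \frac{30466}{-35793} = \frac{32502}{6 - 7} - \frac{30466}{-35793} = \frac{32502}{6 - 7} - - \frac{30466}{35793} = \frac{32502}{-1} + \frac{30466}{35793} = 32502 \left(-1\right) + \frac{30466}{35793} = -32502 + \frac{30466}{35793} = - \frac{1163313620}{35793}$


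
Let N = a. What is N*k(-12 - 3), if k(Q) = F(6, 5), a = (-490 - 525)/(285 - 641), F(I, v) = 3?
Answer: 3045/356 ≈ 8.5534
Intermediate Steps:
a = 1015/356 (a = -1015/(-356) = -1015*(-1/356) = 1015/356 ≈ 2.8511)
N = 1015/356 ≈ 2.8511
k(Q) = 3
N*k(-12 - 3) = (1015/356)*3 = 3045/356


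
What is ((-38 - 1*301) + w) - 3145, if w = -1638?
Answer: -5122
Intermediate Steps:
((-38 - 1*301) + w) - 3145 = ((-38 - 1*301) - 1638) - 3145 = ((-38 - 301) - 1638) - 3145 = (-339 - 1638) - 3145 = -1977 - 3145 = -5122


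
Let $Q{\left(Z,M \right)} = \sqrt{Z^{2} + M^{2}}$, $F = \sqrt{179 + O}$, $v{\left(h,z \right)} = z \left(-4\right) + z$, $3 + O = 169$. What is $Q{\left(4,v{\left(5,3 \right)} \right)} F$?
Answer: $\sqrt{33465} \approx 182.93$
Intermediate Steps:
$O = 166$ ($O = -3 + 169 = 166$)
$v{\left(h,z \right)} = - 3 z$ ($v{\left(h,z \right)} = - 4 z + z = - 3 z$)
$F = \sqrt{345}$ ($F = \sqrt{179 + 166} = \sqrt{345} \approx 18.574$)
$Q{\left(Z,M \right)} = \sqrt{M^{2} + Z^{2}}$
$Q{\left(4,v{\left(5,3 \right)} \right)} F = \sqrt{\left(\left(-3\right) 3\right)^{2} + 4^{2}} \sqrt{345} = \sqrt{\left(-9\right)^{2} + 16} \sqrt{345} = \sqrt{81 + 16} \sqrt{345} = \sqrt{97} \sqrt{345} = \sqrt{33465}$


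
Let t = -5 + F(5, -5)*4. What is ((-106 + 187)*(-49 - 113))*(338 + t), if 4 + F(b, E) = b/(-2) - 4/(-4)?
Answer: -4080942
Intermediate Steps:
F(b, E) = -3 - b/2 (F(b, E) = -4 + (b/(-2) - 4/(-4)) = -4 + (b*(-1/2) - 4*(-1/4)) = -4 + (-b/2 + 1) = -4 + (1 - b/2) = -3 - b/2)
t = -27 (t = -5 + (-3 - 1/2*5)*4 = -5 + (-3 - 5/2)*4 = -5 - 11/2*4 = -5 - 22 = -27)
((-106 + 187)*(-49 - 113))*(338 + t) = ((-106 + 187)*(-49 - 113))*(338 - 27) = (81*(-162))*311 = -13122*311 = -4080942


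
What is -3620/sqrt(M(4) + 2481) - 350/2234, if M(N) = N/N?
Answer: -175/1117 - 1810*sqrt(2482)/1241 ≈ -72.819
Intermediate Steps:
M(N) = 1
-3620/sqrt(M(4) + 2481) - 350/2234 = -3620/sqrt(1 + 2481) - 350/2234 = -3620*sqrt(2482)/2482 - 350*1/2234 = -1810*sqrt(2482)/1241 - 175/1117 = -175/1117 - 1810*sqrt(2482)/1241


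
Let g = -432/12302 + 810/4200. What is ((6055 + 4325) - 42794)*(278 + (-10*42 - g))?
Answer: 1984023939419/430570 ≈ 4.6079e+6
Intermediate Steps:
g = 135837/861140 (g = -432*1/12302 + 810*(1/4200) = -216/6151 + 27/140 = 135837/861140 ≈ 0.15774)
((6055 + 4325) - 42794)*(278 + (-10*42 - g)) = ((6055 + 4325) - 42794)*(278 + (-10*42 - 1*135837/861140)) = (10380 - 42794)*(278 + (-420 - 135837/861140)) = -32414*(278 - 361814637/861140) = -32414*(-122417717/861140) = 1984023939419/430570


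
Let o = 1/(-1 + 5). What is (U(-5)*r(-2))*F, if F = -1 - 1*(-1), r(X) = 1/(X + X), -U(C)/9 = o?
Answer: 0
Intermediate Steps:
o = ¼ (o = 1/4 = ¼ ≈ 0.25000)
U(C) = -9/4 (U(C) = -9*¼ = -9/4)
r(X) = 1/(2*X)
F = 0 (F = -1 + 1 = 0)
(U(-5)*r(-2))*F = -9/(8*(-2))*0 = -9*(-1)/(8*2)*0 = -9/4*(-¼)*0 = (9/16)*0 = 0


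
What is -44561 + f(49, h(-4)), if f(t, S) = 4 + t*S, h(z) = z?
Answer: -44753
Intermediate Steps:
f(t, S) = 4 + S*t
-44561 + f(49, h(-4)) = -44561 + (4 - 4*49) = -44561 + (4 - 196) = -44561 - 192 = -44753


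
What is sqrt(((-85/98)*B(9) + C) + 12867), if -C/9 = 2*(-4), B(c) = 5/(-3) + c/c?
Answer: sqrt(5706354)/21 ≈ 113.75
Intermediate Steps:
B(c) = -2/3 (B(c) = 5*(-1/3) + 1 = -5/3 + 1 = -2/3)
C = 72 (C = -18*(-4) = -9*(-8) = 72)
sqrt(((-85/98)*B(9) + C) + 12867) = sqrt((-85/98*(-2/3) + 72) + 12867) = sqrt((85/147 + 72) + 12867) = sqrt(10669/147 + 12867) = sqrt(1902118/147) = sqrt(5706354)/21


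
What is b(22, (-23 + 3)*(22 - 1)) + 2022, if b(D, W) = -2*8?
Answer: 2006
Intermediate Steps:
b(D, W) = -16
b(22, (-23 + 3)*(22 - 1)) + 2022 = -16 + 2022 = 2006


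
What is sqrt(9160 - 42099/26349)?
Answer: 3*sqrt(78498791489)/8783 ≈ 95.700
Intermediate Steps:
sqrt(9160 - 42099/26349) = sqrt(9160 - 42099*1/26349) = sqrt(9160 - 14033/8783) = sqrt(80438247/8783) = 3*sqrt(78498791489)/8783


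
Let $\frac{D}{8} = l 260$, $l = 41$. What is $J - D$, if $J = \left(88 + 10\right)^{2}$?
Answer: $-75676$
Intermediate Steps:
$D = 85280$ ($D = 8 \cdot 41 \cdot 260 = 8 \cdot 10660 = 85280$)
$J = 9604$ ($J = 98^{2} = 9604$)
$J - D = 9604 - 85280 = -75676$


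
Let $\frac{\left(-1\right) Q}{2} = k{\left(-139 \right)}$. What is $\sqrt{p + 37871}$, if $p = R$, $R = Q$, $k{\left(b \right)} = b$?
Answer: $\sqrt{38149} \approx 195.32$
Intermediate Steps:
$Q = 278$ ($Q = \left(-2\right) \left(-139\right) = 278$)
$R = 278$
$p = 278$
$\sqrt{p + 37871} = \sqrt{278 + 37871} = \sqrt{38149}$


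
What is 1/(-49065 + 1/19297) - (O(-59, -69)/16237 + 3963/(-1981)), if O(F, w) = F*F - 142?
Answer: 54661094831440679/30454527496390088 ≈ 1.7948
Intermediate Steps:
O(F, w) = -142 + F² (O(F, w) = F² - 142 = -142 + F²)
1/(-49065 + 1/19297) - (O(-59, -69)/16237 + 3963/(-1981)) = 1/(-49065 + 1/19297) - ((-142 + (-59)²)/16237 + 3963/(-1981)) = 1/(-49065 + 1/19297) - ((-142 + 3481)*(1/16237) + 3963*(-1/1981)) = 1/(-946807304/19297) - (3339*(1/16237) - 3963/1981) = -19297/946807304 - (3339/16237 - 3963/1981) = -19297/946807304 - 1*(-57732672/32165497) = -19297/946807304 + 57732672/32165497 = 54661094831440679/30454527496390088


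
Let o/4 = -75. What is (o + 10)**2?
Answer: 84100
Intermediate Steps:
o = -300 (o = 4*(-75) = -300)
(o + 10)**2 = (-300 + 10)**2 = (-290)**2 = 84100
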